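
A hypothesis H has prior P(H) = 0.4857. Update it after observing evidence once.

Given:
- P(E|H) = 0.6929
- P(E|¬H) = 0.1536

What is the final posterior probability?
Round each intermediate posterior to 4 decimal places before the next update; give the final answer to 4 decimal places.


Sequential Bayesian updating:

Initial prior: P(H) = 0.4857

Update 1:
  P(E) = 0.6929 × 0.4857 + 0.1536 × 0.5143 = 0.33654153 + 0.07899648 = 0.41553801
  P(H|E) = 0.33654153 / 0.41553801 = 0.8099

Final posterior: 0.8099


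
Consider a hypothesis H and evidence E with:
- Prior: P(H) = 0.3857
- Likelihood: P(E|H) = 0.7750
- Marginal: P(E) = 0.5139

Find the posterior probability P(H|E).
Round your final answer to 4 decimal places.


Using Bayes' theorem:

P(H|E) = P(E|H) × P(H) / P(E)
       = 0.7750 × 0.3857 / 0.5139
       = 0.29891750 / 0.5139
       = 0.5817

The evidence strengthens our belief in H.
Prior: 0.3857 → Posterior: 0.5817


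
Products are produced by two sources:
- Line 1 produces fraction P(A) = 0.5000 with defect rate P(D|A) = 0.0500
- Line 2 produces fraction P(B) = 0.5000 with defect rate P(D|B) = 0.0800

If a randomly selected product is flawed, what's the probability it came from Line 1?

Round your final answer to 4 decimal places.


Let A = from Line 1, D = flawed

Given:
- P(A) = 0.5000, P(B) = 0.5000
- P(D|A) = 0.0500, P(D|B) = 0.0800

Step 1: Find P(D)
P(D) = P(D|A)P(A) + P(D|B)P(B)
     = 0.0500 × 0.5000 + 0.0800 × 0.5000
     = 0.02500000 + 0.04000000
     = 0.06500000

Step 2: Apply Bayes' theorem
P(A|D) = P(D|A)P(A) / P(D)
       = 0.02500000 / 0.06500000
       = 0.3846


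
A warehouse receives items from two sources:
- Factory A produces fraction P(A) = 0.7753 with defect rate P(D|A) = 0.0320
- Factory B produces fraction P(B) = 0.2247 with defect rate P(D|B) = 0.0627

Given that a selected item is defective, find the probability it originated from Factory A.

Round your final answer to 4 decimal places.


Let A = from Factory A, D = defective

Given:
- P(A) = 0.7753, P(B) = 0.2247
- P(D|A) = 0.0320, P(D|B) = 0.0627

Step 1: Find P(D)
P(D) = P(D|A)P(A) + P(D|B)P(B)
     = 0.0320 × 0.7753 + 0.0627 × 0.2247
     = 0.02480960 + 0.01408869
     = 0.03889829

Step 2: Apply Bayes' theorem
P(A|D) = P(D|A)P(A) / P(D)
       = 0.02480960 / 0.03889829
       = 0.6378


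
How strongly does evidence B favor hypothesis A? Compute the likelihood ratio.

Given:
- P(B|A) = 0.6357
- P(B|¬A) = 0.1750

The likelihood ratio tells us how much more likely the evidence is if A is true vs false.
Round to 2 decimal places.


Likelihood Ratio (LR) = P(B|A) / P(B|¬A)

LR = 0.6357 / 0.1750
   = 3.63

The evidence is 3.63 times more likely if A is true than if A is false.
LR > 1, so observing B raises the odds in favor of A.


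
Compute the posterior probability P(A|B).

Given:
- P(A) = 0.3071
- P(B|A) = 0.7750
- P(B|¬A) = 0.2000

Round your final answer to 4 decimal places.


Bayes' theorem: P(A|B) = P(B|A) × P(A) / P(B)

Step 1: Calculate P(B) using law of total probability
P(B) = P(B|A)P(A) + P(B|¬A)P(¬A)
     = 0.7750 × 0.3071 + 0.2000 × 0.6929
     = 0.23800250 + 0.13858000
     = 0.37658250

Step 2: Apply Bayes' theorem
P(A|B) = P(B|A) × P(A) / P(B)
       = 0.23800250 / 0.37658250
       = 0.6320


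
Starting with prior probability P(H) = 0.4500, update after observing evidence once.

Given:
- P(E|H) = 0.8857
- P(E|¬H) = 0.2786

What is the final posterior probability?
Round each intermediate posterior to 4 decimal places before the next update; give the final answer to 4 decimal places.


Sequential Bayesian updating:

Initial prior: P(H) = 0.4500

Update 1:
  P(E) = 0.8857 × 0.4500 + 0.2786 × 0.5500 = 0.39856500 + 0.15323000 = 0.55179500
  P(H|E) = 0.39856500 / 0.55179500 = 0.7223

Final posterior: 0.7223


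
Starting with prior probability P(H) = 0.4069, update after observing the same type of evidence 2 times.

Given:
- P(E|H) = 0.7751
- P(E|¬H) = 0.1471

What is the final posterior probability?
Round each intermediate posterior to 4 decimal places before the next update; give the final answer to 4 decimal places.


Sequential Bayesian updating:

Initial prior: P(H) = 0.4069

Update 1:
  P(E) = 0.7751 × 0.4069 + 0.1471 × 0.5931 = 0.31538819 + 0.08724501 = 0.40263320
  P(H|E) = 0.31538819 / 0.40263320 = 0.7833

Update 2:
  P(E) = 0.7751 × 0.7833 + 0.1471 × 0.2167 = 0.60713583 + 0.03187657 = 0.63901240
  P(H|E) = 0.60713583 / 0.63901240 = 0.9501

Final posterior: 0.9501


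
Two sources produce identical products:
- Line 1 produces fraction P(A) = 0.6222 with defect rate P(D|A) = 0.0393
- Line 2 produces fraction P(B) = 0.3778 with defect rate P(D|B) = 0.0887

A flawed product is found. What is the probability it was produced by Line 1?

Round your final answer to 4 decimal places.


Let A = from Line 1, D = flawed

Given:
- P(A) = 0.6222, P(B) = 0.3778
- P(D|A) = 0.0393, P(D|B) = 0.0887

Step 1: Find P(D)
P(D) = P(D|A)P(A) + P(D|B)P(B)
     = 0.0393 × 0.6222 + 0.0887 × 0.3778
     = 0.02445246 + 0.03351086
     = 0.05796332

Step 2: Apply Bayes' theorem
P(A|D) = P(D|A)P(A) / P(D)
       = 0.02445246 / 0.05796332
       = 0.4219


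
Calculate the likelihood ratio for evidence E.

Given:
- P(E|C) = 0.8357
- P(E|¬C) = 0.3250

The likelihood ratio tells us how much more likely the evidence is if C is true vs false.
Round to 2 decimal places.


Likelihood Ratio (LR) = P(E|C) / P(E|¬C)

LR = 0.8357 / 0.3250
   = 2.57

The evidence is 2.57 times more likely if C is true than if C is false.
LR > 1, so observing E raises the odds in favor of C.


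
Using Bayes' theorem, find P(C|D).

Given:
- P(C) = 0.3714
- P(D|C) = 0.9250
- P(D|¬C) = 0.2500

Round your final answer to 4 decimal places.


Bayes' theorem: P(C|D) = P(D|C) × P(C) / P(D)

Step 1: Calculate P(D) using law of total probability
P(D) = P(D|C)P(C) + P(D|¬C)P(¬C)
     = 0.9250 × 0.3714 + 0.2500 × 0.6286
     = 0.34354500 + 0.15715000
     = 0.50069500

Step 2: Apply Bayes' theorem
P(C|D) = P(D|C) × P(C) / P(D)
       = 0.34354500 / 0.50069500
       = 0.6861


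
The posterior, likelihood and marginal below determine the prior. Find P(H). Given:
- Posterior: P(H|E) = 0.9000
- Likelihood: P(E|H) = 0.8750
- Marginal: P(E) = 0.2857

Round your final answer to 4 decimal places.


From Bayes' theorem: P(H|E) = P(E|H) × P(H) / P(E)

Rearranging for P(H):
P(H) = P(H|E) × P(E) / P(E|H)
     = 0.9000 × 0.2857 / 0.8750
     = 0.25713000 / 0.8750
     = 0.2939


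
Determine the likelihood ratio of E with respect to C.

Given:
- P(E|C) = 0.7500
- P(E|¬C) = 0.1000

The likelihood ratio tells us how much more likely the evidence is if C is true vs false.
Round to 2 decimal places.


Likelihood Ratio (LR) = P(E|C) / P(E|¬C)

LR = 0.7500 / 0.1000
   = 7.50

The evidence is 7.50 times more likely if C is true than if C is false.
LR > 1, so observing E raises the odds in favor of C.


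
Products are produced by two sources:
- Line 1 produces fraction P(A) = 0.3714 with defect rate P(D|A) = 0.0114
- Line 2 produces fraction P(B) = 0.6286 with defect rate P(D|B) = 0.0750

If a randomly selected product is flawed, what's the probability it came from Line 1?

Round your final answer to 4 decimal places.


Let A = from Line 1, D = flawed

Given:
- P(A) = 0.3714, P(B) = 0.6286
- P(D|A) = 0.0114, P(D|B) = 0.0750

Step 1: Find P(D)
P(D) = P(D|A)P(A) + P(D|B)P(B)
     = 0.0114 × 0.3714 + 0.0750 × 0.6286
     = 0.00423396 + 0.04714500
     = 0.05137896

Step 2: Apply Bayes' theorem
P(A|D) = P(D|A)P(A) / P(D)
       = 0.00423396 / 0.05137896
       = 0.0824


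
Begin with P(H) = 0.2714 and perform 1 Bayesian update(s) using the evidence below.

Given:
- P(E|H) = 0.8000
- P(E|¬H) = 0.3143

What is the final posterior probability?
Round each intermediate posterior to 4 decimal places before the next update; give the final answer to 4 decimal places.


Sequential Bayesian updating:

Initial prior: P(H) = 0.2714

Update 1:
  P(E) = 0.8000 × 0.2714 + 0.3143 × 0.7286 = 0.21712000 + 0.22899898 = 0.44611898
  P(H|E) = 0.21712000 / 0.44611898 = 0.4867

Final posterior: 0.4867


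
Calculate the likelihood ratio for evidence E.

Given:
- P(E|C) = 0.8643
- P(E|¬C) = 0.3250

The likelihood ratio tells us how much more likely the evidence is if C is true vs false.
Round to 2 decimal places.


Likelihood Ratio (LR) = P(E|C) / P(E|¬C)

LR = 0.8643 / 0.3250
   = 2.66

The evidence is 2.66 times more likely if C is true than if C is false.
LR > 1, so observing E raises the odds in favor of C.


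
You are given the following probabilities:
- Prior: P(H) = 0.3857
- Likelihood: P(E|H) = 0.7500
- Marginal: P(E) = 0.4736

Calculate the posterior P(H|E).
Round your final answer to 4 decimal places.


Using Bayes' theorem:

P(H|E) = P(E|H) × P(H) / P(E)
       = 0.7500 × 0.3857 / 0.4736
       = 0.28927500 / 0.4736
       = 0.6108

The evidence strengthens our belief in H.
Prior: 0.3857 → Posterior: 0.6108


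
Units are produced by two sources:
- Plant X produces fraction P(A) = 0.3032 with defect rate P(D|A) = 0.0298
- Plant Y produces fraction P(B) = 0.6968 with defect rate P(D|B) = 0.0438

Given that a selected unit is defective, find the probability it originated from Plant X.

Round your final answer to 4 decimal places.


Let A = from Plant X, D = defective

Given:
- P(A) = 0.3032, P(B) = 0.6968
- P(D|A) = 0.0298, P(D|B) = 0.0438

Step 1: Find P(D)
P(D) = P(D|A)P(A) + P(D|B)P(B)
     = 0.0298 × 0.3032 + 0.0438 × 0.6968
     = 0.00903536 + 0.03051984
     = 0.03955520

Step 2: Apply Bayes' theorem
P(A|D) = P(D|A)P(A) / P(D)
       = 0.00903536 / 0.03955520
       = 0.2284


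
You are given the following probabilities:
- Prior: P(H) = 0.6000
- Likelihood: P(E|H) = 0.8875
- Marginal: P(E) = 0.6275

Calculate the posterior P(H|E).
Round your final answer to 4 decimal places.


Using Bayes' theorem:

P(H|E) = P(E|H) × P(H) / P(E)
       = 0.8875 × 0.6000 / 0.6275
       = 0.53250000 / 0.6275
       = 0.8486

The evidence strengthens our belief in H.
Prior: 0.6000 → Posterior: 0.8486


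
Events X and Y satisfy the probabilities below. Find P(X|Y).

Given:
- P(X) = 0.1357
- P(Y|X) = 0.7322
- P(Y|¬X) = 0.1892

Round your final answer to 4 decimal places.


Bayes' theorem: P(X|Y) = P(Y|X) × P(X) / P(Y)

Step 1: Calculate P(Y) using law of total probability
P(Y) = P(Y|X)P(X) + P(Y|¬X)P(¬X)
     = 0.7322 × 0.1357 + 0.1892 × 0.8643
     = 0.09935954 + 0.16352556
     = 0.26288510

Step 2: Apply Bayes' theorem
P(X|Y) = P(Y|X) × P(X) / P(Y)
       = 0.09935954 / 0.26288510
       = 0.3780


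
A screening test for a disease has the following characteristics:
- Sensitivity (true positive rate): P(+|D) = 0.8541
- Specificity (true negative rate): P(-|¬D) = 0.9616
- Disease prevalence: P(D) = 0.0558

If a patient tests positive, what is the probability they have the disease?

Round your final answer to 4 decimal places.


Let D = has disease, + = positive test

Given:
- P(D) = 0.0558 (prevalence)
- P(+|D) = 0.8541 (sensitivity)
- P(-|¬D) = 0.9616 (specificity)
- P(+|¬D) = 0.0384 (false positive rate = 1 - specificity)

Step 1: Find P(+)
P(+) = P(+|D)P(D) + P(+|¬D)P(¬D)
     = 0.8541 × 0.0558 + 0.0384 × 0.9442
     = 0.04765878 + 0.03625728
     = 0.08391606

Step 2: Apply Bayes' theorem for P(D|+)
P(D|+) = P(+|D)P(D) / P(+)
       = 0.04765878 / 0.08391606
       = 0.5679


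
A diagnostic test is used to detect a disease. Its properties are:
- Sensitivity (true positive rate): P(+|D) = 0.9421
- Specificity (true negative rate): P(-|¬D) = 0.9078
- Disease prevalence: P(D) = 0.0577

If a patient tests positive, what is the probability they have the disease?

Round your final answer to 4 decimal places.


Let D = has disease, + = positive test

Given:
- P(D) = 0.0577 (prevalence)
- P(+|D) = 0.9421 (sensitivity)
- P(-|¬D) = 0.9078 (specificity)
- P(+|¬D) = 0.0922 (false positive rate = 1 - specificity)

Step 1: Find P(+)
P(+) = P(+|D)P(D) + P(+|¬D)P(¬D)
     = 0.9421 × 0.0577 + 0.0922 × 0.9423
     = 0.05435917 + 0.08688006
     = 0.14123923

Step 2: Apply Bayes' theorem for P(D|+)
P(D|+) = P(+|D)P(D) / P(+)
       = 0.05435917 / 0.14123923
       = 0.3849


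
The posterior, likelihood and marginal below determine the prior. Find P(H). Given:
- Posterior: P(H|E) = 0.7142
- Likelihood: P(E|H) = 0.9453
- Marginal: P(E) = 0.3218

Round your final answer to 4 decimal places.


From Bayes' theorem: P(H|E) = P(E|H) × P(H) / P(E)

Rearranging for P(H):
P(H) = P(H|E) × P(E) / P(E|H)
     = 0.7142 × 0.3218 / 0.9453
     = 0.22982956 / 0.9453
     = 0.2431


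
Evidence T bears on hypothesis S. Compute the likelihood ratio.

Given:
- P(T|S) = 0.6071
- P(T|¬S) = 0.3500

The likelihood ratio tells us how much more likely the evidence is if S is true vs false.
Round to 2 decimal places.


Likelihood Ratio (LR) = P(T|S) / P(T|¬S)

LR = 0.6071 / 0.3500
   = 1.73

The evidence is 1.73 times more likely if S is true than if S is false.
LR > 1, so observing T raises the odds in favor of S.


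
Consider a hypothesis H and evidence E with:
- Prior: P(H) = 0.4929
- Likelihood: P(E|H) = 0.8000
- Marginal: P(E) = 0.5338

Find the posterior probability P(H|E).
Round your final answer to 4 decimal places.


Using Bayes' theorem:

P(H|E) = P(E|H) × P(H) / P(E)
       = 0.8000 × 0.4929 / 0.5338
       = 0.39432000 / 0.5338
       = 0.7387

The evidence strengthens our belief in H.
Prior: 0.4929 → Posterior: 0.7387


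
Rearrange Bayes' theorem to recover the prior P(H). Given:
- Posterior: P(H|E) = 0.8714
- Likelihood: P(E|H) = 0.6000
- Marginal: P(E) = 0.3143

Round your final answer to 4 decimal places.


From Bayes' theorem: P(H|E) = P(E|H) × P(H) / P(E)

Rearranging for P(H):
P(H) = P(H|E) × P(E) / P(E|H)
     = 0.8714 × 0.3143 / 0.6000
     = 0.27388102 / 0.6000
     = 0.4565


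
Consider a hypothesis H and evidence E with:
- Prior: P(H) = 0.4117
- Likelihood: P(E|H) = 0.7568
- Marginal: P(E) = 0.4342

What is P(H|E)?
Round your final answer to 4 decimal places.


Using Bayes' theorem:

P(H|E) = P(E|H) × P(H) / P(E)
       = 0.7568 × 0.4117 / 0.4342
       = 0.31157456 / 0.4342
       = 0.7176

The evidence strengthens our belief in H.
Prior: 0.4117 → Posterior: 0.7176


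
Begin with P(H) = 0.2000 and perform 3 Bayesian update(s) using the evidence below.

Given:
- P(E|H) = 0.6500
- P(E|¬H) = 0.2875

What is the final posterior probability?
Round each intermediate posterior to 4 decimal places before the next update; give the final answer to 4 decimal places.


Sequential Bayesian updating:

Initial prior: P(H) = 0.2000

Update 1:
  P(E) = 0.6500 × 0.2000 + 0.2875 × 0.8000 = 0.13000000 + 0.23000000 = 0.36000000
  P(H|E) = 0.13000000 / 0.36000000 = 0.3611

Update 2:
  P(E) = 0.6500 × 0.3611 + 0.2875 × 0.6389 = 0.23471500 + 0.18368375 = 0.41839875
  P(H|E) = 0.23471500 / 0.41839875 = 0.5610

Update 3:
  P(E) = 0.6500 × 0.5610 + 0.2875 × 0.4390 = 0.36465000 + 0.12621250 = 0.49086250
  P(H|E) = 0.36465000 / 0.49086250 = 0.7429

Final posterior: 0.7429


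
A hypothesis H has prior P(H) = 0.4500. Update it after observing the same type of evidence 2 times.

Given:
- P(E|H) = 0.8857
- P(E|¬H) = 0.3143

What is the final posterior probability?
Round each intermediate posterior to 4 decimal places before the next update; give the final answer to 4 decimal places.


Sequential Bayesian updating:

Initial prior: P(H) = 0.4500

Update 1:
  P(E) = 0.8857 × 0.4500 + 0.3143 × 0.5500 = 0.39856500 + 0.17286500 = 0.57143000
  P(H|E) = 0.39856500 / 0.57143000 = 0.6975

Update 2:
  P(E) = 0.8857 × 0.6975 + 0.3143 × 0.3025 = 0.61777575 + 0.09507575 = 0.71285150
  P(H|E) = 0.61777575 / 0.71285150 = 0.8666

Final posterior: 0.8666


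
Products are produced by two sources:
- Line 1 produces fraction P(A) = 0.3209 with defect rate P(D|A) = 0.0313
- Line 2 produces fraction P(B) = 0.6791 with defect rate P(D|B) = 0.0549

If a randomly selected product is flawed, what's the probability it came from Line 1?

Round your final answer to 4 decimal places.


Let A = from Line 1, D = flawed

Given:
- P(A) = 0.3209, P(B) = 0.6791
- P(D|A) = 0.0313, P(D|B) = 0.0549

Step 1: Find P(D)
P(D) = P(D|A)P(A) + P(D|B)P(B)
     = 0.0313 × 0.3209 + 0.0549 × 0.6791
     = 0.01004417 + 0.03728259
     = 0.04732676

Step 2: Apply Bayes' theorem
P(A|D) = P(D|A)P(A) / P(D)
       = 0.01004417 / 0.04732676
       = 0.2122


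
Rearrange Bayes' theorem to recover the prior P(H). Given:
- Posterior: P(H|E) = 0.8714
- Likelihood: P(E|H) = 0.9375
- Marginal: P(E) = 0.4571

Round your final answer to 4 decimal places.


From Bayes' theorem: P(H|E) = P(E|H) × P(H) / P(E)

Rearranging for P(H):
P(H) = P(H|E) × P(E) / P(E|H)
     = 0.8714 × 0.4571 / 0.9375
     = 0.39831694 / 0.9375
     = 0.4249


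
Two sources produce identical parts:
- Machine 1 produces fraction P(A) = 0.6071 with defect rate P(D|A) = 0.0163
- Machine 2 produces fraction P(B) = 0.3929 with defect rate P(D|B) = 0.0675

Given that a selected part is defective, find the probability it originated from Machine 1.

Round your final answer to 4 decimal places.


Let A = from Machine 1, D = defective

Given:
- P(A) = 0.6071, P(B) = 0.3929
- P(D|A) = 0.0163, P(D|B) = 0.0675

Step 1: Find P(D)
P(D) = P(D|A)P(A) + P(D|B)P(B)
     = 0.0163 × 0.6071 + 0.0675 × 0.3929
     = 0.00989573 + 0.02652075
     = 0.03641648

Step 2: Apply Bayes' theorem
P(A|D) = P(D|A)P(A) / P(D)
       = 0.00989573 / 0.03641648
       = 0.2717


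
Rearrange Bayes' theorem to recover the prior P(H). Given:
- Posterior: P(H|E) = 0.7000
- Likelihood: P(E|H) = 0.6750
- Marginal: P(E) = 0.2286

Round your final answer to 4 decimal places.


From Bayes' theorem: P(H|E) = P(E|H) × P(H) / P(E)

Rearranging for P(H):
P(H) = P(H|E) × P(E) / P(E|H)
     = 0.7000 × 0.2286 / 0.6750
     = 0.16002000 / 0.6750
     = 0.2371


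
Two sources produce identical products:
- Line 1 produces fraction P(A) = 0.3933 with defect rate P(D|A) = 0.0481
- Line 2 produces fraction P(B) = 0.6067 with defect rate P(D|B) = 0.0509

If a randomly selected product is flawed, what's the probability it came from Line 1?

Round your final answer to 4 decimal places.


Let A = from Line 1, D = flawed

Given:
- P(A) = 0.3933, P(B) = 0.6067
- P(D|A) = 0.0481, P(D|B) = 0.0509

Step 1: Find P(D)
P(D) = P(D|A)P(A) + P(D|B)P(B)
     = 0.0481 × 0.3933 + 0.0509 × 0.6067
     = 0.01891773 + 0.03088103
     = 0.04979876

Step 2: Apply Bayes' theorem
P(A|D) = P(D|A)P(A) / P(D)
       = 0.01891773 / 0.04979876
       = 0.3799


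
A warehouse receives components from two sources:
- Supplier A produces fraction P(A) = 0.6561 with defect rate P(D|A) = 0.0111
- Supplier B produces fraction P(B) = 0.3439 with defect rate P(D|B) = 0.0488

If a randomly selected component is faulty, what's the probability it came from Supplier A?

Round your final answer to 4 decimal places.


Let A = from Supplier A, D = faulty

Given:
- P(A) = 0.6561, P(B) = 0.3439
- P(D|A) = 0.0111, P(D|B) = 0.0488

Step 1: Find P(D)
P(D) = P(D|A)P(A) + P(D|B)P(B)
     = 0.0111 × 0.6561 + 0.0488 × 0.3439
     = 0.00728271 + 0.01678232
     = 0.02406503

Step 2: Apply Bayes' theorem
P(A|D) = P(D|A)P(A) / P(D)
       = 0.00728271 / 0.02406503
       = 0.3026


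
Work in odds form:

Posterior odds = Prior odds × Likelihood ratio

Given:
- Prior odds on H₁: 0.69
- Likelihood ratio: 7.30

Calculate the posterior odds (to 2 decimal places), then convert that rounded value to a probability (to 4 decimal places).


Step 1: Calculate posterior odds
Posterior odds = Prior odds × LR
               = 0.69 × 7.30
               = 5.04

Step 2: Convert to probability
P(H₁|E) = Posterior odds / (1 + Posterior odds)
       = 5.04 / (1 + 5.04)
       = 5.04 / 6.04
       = 0.8344

The evidence increased P(H₁) from 0.4083 to 0.8344.


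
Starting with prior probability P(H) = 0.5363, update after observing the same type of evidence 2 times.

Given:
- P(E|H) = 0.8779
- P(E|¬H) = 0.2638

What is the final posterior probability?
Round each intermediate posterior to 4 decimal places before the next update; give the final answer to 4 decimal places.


Sequential Bayesian updating:

Initial prior: P(H) = 0.5363

Update 1:
  P(E) = 0.8779 × 0.5363 + 0.2638 × 0.4637 = 0.47081777 + 0.12232406 = 0.59314183
  P(H|E) = 0.47081777 / 0.59314183 = 0.7938

Update 2:
  P(E) = 0.8779 × 0.7938 + 0.2638 × 0.2062 = 0.69687702 + 0.05439556 = 0.75127258
  P(H|E) = 0.69687702 / 0.75127258 = 0.9276

Final posterior: 0.9276


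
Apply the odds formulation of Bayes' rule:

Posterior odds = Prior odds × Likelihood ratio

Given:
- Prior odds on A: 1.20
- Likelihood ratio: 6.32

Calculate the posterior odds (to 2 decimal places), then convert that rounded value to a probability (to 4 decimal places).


Step 1: Calculate posterior odds
Posterior odds = Prior odds × LR
               = 1.20 × 6.32
               = 7.58

Step 2: Convert to probability
P(A|E) = Posterior odds / (1 + Posterior odds)
       = 7.58 / (1 + 7.58)
       = 7.58 / 8.58
       = 0.8834

The evidence increased P(A) from 0.5455 to 0.8834.


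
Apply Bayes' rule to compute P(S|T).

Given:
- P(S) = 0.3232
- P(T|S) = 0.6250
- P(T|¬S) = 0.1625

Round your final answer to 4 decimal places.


Bayes' theorem: P(S|T) = P(T|S) × P(S) / P(T)

Step 1: Calculate P(T) using law of total probability
P(T) = P(T|S)P(S) + P(T|¬S)P(¬S)
     = 0.6250 × 0.3232 + 0.1625 × 0.6768
     = 0.20200000 + 0.10998000
     = 0.31198000

Step 2: Apply Bayes' theorem
P(S|T) = P(T|S) × P(S) / P(T)
       = 0.20200000 / 0.31198000
       = 0.6475


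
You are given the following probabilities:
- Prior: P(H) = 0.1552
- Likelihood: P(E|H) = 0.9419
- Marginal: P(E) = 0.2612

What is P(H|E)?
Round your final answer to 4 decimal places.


Using Bayes' theorem:

P(H|E) = P(E|H) × P(H) / P(E)
       = 0.9419 × 0.1552 / 0.2612
       = 0.14618288 / 0.2612
       = 0.5597

The evidence strengthens our belief in H.
Prior: 0.1552 → Posterior: 0.5597


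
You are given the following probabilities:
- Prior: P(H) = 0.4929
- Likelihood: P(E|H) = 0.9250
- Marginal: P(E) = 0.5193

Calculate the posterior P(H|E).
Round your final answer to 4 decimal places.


Using Bayes' theorem:

P(H|E) = P(E|H) × P(H) / P(E)
       = 0.9250 × 0.4929 / 0.5193
       = 0.45593250 / 0.5193
       = 0.8780

The evidence strengthens our belief in H.
Prior: 0.4929 → Posterior: 0.8780


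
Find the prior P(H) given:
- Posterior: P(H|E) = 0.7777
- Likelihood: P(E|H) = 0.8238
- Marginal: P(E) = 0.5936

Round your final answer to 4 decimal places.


From Bayes' theorem: P(H|E) = P(E|H) × P(H) / P(E)

Rearranging for P(H):
P(H) = P(H|E) × P(E) / P(E|H)
     = 0.7777 × 0.5936 / 0.8238
     = 0.46164272 / 0.8238
     = 0.5604


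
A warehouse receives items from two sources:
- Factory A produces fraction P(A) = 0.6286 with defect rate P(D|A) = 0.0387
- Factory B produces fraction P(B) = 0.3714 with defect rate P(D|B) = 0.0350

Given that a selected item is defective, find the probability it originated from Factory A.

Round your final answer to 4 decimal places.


Let A = from Factory A, D = defective

Given:
- P(A) = 0.6286, P(B) = 0.3714
- P(D|A) = 0.0387, P(D|B) = 0.0350

Step 1: Find P(D)
P(D) = P(D|A)P(A) + P(D|B)P(B)
     = 0.0387 × 0.6286 + 0.0350 × 0.3714
     = 0.02432682 + 0.01299900
     = 0.03732582

Step 2: Apply Bayes' theorem
P(A|D) = P(D|A)P(A) / P(D)
       = 0.02432682 / 0.03732582
       = 0.6517


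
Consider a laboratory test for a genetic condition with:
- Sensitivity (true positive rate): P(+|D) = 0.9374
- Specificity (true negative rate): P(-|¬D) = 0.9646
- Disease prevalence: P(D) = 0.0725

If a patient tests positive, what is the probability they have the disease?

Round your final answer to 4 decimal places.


Let D = has disease, + = positive test

Given:
- P(D) = 0.0725 (prevalence)
- P(+|D) = 0.9374 (sensitivity)
- P(-|¬D) = 0.9646 (specificity)
- P(+|¬D) = 0.0354 (false positive rate = 1 - specificity)

Step 1: Find P(+)
P(+) = P(+|D)P(D) + P(+|¬D)P(¬D)
     = 0.9374 × 0.0725 + 0.0354 × 0.9275
     = 0.06796150 + 0.03283350
     = 0.10079500

Step 2: Apply Bayes' theorem for P(D|+)
P(D|+) = P(+|D)P(D) / P(+)
       = 0.06796150 / 0.10079500
       = 0.6743


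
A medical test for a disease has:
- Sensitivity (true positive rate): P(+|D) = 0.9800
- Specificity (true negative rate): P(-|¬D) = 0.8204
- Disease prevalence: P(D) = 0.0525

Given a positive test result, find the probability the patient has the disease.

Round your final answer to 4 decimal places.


Let D = has disease, + = positive test

Given:
- P(D) = 0.0525 (prevalence)
- P(+|D) = 0.9800 (sensitivity)
- P(-|¬D) = 0.8204 (specificity)
- P(+|¬D) = 0.1796 (false positive rate = 1 - specificity)

Step 1: Find P(+)
P(+) = P(+|D)P(D) + P(+|¬D)P(¬D)
     = 0.9800 × 0.0525 + 0.1796 × 0.9475
     = 0.05145000 + 0.17017100
     = 0.22162100

Step 2: Apply Bayes' theorem for P(D|+)
P(D|+) = P(+|D)P(D) / P(+)
       = 0.05145000 / 0.22162100
       = 0.2322


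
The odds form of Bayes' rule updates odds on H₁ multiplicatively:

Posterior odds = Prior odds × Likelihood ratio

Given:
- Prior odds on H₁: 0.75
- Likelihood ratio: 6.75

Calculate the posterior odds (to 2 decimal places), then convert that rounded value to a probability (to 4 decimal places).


Step 1: Calculate posterior odds
Posterior odds = Prior odds × LR
               = 0.75 × 6.75
               = 5.06

Step 2: Convert to probability
P(H₁|E) = Posterior odds / (1 + Posterior odds)
       = 5.06 / (1 + 5.06)
       = 5.06 / 6.06
       = 0.8350

The evidence increased P(H₁) from 0.4286 to 0.8350.


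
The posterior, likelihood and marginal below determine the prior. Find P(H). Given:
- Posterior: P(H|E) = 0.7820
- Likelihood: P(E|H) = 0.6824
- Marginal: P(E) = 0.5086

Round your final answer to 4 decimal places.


From Bayes' theorem: P(H|E) = P(E|H) × P(H) / P(E)

Rearranging for P(H):
P(H) = P(H|E) × P(E) / P(E|H)
     = 0.7820 × 0.5086 / 0.6824
     = 0.39772520 / 0.6824
     = 0.5828


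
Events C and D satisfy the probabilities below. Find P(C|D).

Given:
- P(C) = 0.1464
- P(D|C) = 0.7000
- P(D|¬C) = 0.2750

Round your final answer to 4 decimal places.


Bayes' theorem: P(C|D) = P(D|C) × P(C) / P(D)

Step 1: Calculate P(D) using law of total probability
P(D) = P(D|C)P(C) + P(D|¬C)P(¬C)
     = 0.7000 × 0.1464 + 0.2750 × 0.8536
     = 0.10248000 + 0.23474000
     = 0.33722000

Step 2: Apply Bayes' theorem
P(C|D) = P(D|C) × P(C) / P(D)
       = 0.10248000 / 0.33722000
       = 0.3039


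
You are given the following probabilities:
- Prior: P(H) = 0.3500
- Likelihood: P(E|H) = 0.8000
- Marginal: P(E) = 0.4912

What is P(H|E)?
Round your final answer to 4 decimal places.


Using Bayes' theorem:

P(H|E) = P(E|H) × P(H) / P(E)
       = 0.8000 × 0.3500 / 0.4912
       = 0.28000000 / 0.4912
       = 0.5700

The evidence strengthens our belief in H.
Prior: 0.3500 → Posterior: 0.5700


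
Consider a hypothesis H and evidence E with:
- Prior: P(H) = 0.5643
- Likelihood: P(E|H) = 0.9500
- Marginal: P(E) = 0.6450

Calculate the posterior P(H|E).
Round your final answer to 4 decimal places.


Using Bayes' theorem:

P(H|E) = P(E|H) × P(H) / P(E)
       = 0.9500 × 0.5643 / 0.6450
       = 0.53608500 / 0.6450
       = 0.8311

The evidence strengthens our belief in H.
Prior: 0.5643 → Posterior: 0.8311


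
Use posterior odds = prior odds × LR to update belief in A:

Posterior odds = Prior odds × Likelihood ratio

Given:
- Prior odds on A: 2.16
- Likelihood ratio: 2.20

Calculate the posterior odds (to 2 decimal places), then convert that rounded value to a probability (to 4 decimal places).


Step 1: Calculate posterior odds
Posterior odds = Prior odds × LR
               = 2.16 × 2.20
               = 4.75

Step 2: Convert to probability
P(A|E) = Posterior odds / (1 + Posterior odds)
       = 4.75 / (1 + 4.75)
       = 4.75 / 5.75
       = 0.8261

The evidence increased P(A) from 0.6835 to 0.8261.


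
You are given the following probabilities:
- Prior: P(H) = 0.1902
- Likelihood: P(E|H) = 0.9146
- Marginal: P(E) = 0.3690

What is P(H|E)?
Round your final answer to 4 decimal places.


Using Bayes' theorem:

P(H|E) = P(E|H) × P(H) / P(E)
       = 0.9146 × 0.1902 / 0.3690
       = 0.17395692 / 0.3690
       = 0.4714

The evidence strengthens our belief in H.
Prior: 0.1902 → Posterior: 0.4714


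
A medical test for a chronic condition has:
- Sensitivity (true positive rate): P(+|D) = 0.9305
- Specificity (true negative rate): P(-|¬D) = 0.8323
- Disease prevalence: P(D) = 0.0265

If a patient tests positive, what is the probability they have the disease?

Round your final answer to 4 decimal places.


Let D = has disease, + = positive test

Given:
- P(D) = 0.0265 (prevalence)
- P(+|D) = 0.9305 (sensitivity)
- P(-|¬D) = 0.8323 (specificity)
- P(+|¬D) = 0.1677 (false positive rate = 1 - specificity)

Step 1: Find P(+)
P(+) = P(+|D)P(D) + P(+|¬D)P(¬D)
     = 0.9305 × 0.0265 + 0.1677 × 0.9735
     = 0.02465825 + 0.16325595
     = 0.18791420

Step 2: Apply Bayes' theorem for P(D|+)
P(D|+) = P(+|D)P(D) / P(+)
       = 0.02465825 / 0.18791420
       = 0.1312


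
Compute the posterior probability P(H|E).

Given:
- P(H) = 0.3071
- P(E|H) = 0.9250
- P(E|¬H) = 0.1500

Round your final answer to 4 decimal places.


Bayes' theorem: P(H|E) = P(E|H) × P(H) / P(E)

Step 1: Calculate P(E) using law of total probability
P(E) = P(E|H)P(H) + P(E|¬H)P(¬H)
     = 0.9250 × 0.3071 + 0.1500 × 0.6929
     = 0.28406750 + 0.10393500
     = 0.38800250

Step 2: Apply Bayes' theorem
P(H|E) = P(E|H) × P(H) / P(E)
       = 0.28406750 / 0.38800250
       = 0.7321


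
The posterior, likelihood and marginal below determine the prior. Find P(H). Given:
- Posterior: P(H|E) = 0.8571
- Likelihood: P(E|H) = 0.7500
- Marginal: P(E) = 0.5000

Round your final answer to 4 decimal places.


From Bayes' theorem: P(H|E) = P(E|H) × P(H) / P(E)

Rearranging for P(H):
P(H) = P(H|E) × P(E) / P(E|H)
     = 0.8571 × 0.5000 / 0.7500
     = 0.42855000 / 0.7500
     = 0.5714


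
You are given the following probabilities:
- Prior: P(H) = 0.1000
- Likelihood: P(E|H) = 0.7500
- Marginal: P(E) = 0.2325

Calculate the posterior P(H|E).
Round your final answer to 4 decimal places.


Using Bayes' theorem:

P(H|E) = P(E|H) × P(H) / P(E)
       = 0.7500 × 0.1000 / 0.2325
       = 0.07500000 / 0.2325
       = 0.3226

The evidence strengthens our belief in H.
Prior: 0.1000 → Posterior: 0.3226


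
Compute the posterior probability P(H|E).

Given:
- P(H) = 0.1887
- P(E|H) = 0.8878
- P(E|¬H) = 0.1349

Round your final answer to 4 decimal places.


Bayes' theorem: P(H|E) = P(E|H) × P(H) / P(E)

Step 1: Calculate P(E) using law of total probability
P(E) = P(E|H)P(H) + P(E|¬H)P(¬H)
     = 0.8878 × 0.1887 + 0.1349 × 0.8113
     = 0.16752786 + 0.10944437
     = 0.27697223

Step 2: Apply Bayes' theorem
P(H|E) = P(E|H) × P(H) / P(E)
       = 0.16752786 / 0.27697223
       = 0.6049


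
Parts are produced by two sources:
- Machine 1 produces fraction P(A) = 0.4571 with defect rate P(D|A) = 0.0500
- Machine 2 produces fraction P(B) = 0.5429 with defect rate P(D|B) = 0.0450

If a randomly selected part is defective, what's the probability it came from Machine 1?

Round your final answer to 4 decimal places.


Let A = from Machine 1, D = defective

Given:
- P(A) = 0.4571, P(B) = 0.5429
- P(D|A) = 0.0500, P(D|B) = 0.0450

Step 1: Find P(D)
P(D) = P(D|A)P(A) + P(D|B)P(B)
     = 0.0500 × 0.4571 + 0.0450 × 0.5429
     = 0.02285500 + 0.02443050
     = 0.04728550

Step 2: Apply Bayes' theorem
P(A|D) = P(D|A)P(A) / P(D)
       = 0.02285500 / 0.04728550
       = 0.4833


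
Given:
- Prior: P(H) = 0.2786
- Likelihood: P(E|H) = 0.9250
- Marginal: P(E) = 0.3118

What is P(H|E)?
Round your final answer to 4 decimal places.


Using Bayes' theorem:

P(H|E) = P(E|H) × P(H) / P(E)
       = 0.9250 × 0.2786 / 0.3118
       = 0.25770500 / 0.3118
       = 0.8265

The evidence strengthens our belief in H.
Prior: 0.2786 → Posterior: 0.8265


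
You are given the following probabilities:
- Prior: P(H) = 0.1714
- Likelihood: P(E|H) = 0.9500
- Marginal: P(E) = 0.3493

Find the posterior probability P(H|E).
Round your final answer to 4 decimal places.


Using Bayes' theorem:

P(H|E) = P(E|H) × P(H) / P(E)
       = 0.9500 × 0.1714 / 0.3493
       = 0.16283000 / 0.3493
       = 0.4662

The evidence strengthens our belief in H.
Prior: 0.1714 → Posterior: 0.4662


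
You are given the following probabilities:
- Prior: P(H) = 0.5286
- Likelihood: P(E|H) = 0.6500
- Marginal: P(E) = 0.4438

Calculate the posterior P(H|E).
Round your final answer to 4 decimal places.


Using Bayes' theorem:

P(H|E) = P(E|H) × P(H) / P(E)
       = 0.6500 × 0.5286 / 0.4438
       = 0.34359000 / 0.4438
       = 0.7742

The evidence strengthens our belief in H.
Prior: 0.5286 → Posterior: 0.7742


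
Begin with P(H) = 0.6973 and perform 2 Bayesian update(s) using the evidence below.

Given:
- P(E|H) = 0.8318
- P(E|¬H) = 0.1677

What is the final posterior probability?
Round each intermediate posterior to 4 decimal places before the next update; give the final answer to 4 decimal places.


Sequential Bayesian updating:

Initial prior: P(H) = 0.6973

Update 1:
  P(E) = 0.8318 × 0.6973 + 0.1677 × 0.3027 = 0.58001414 + 0.05076279 = 0.63077693
  P(H|E) = 0.58001414 / 0.63077693 = 0.9195

Update 2:
  P(E) = 0.8318 × 0.9195 + 0.1677 × 0.0805 = 0.76484010 + 0.01349985 = 0.77833995
  P(H|E) = 0.76484010 / 0.77833995 = 0.9827

Final posterior: 0.9827


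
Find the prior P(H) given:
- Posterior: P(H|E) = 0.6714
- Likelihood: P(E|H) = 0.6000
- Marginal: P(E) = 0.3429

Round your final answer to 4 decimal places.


From Bayes' theorem: P(H|E) = P(E|H) × P(H) / P(E)

Rearranging for P(H):
P(H) = P(H|E) × P(E) / P(E|H)
     = 0.6714 × 0.3429 / 0.6000
     = 0.23022306 / 0.6000
     = 0.3837


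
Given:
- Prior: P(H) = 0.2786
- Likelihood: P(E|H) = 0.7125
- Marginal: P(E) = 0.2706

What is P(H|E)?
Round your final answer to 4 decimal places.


Using Bayes' theorem:

P(H|E) = P(E|H) × P(H) / P(E)
       = 0.7125 × 0.2786 / 0.2706
       = 0.19850250 / 0.2706
       = 0.7336

The evidence strengthens our belief in H.
Prior: 0.2786 → Posterior: 0.7336


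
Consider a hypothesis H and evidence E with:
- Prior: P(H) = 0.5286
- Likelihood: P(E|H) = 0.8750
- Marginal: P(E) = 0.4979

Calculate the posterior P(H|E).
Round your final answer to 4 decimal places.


Using Bayes' theorem:

P(H|E) = P(E|H) × P(H) / P(E)
       = 0.8750 × 0.5286 / 0.4979
       = 0.46252500 / 0.4979
       = 0.9290

The evidence strengthens our belief in H.
Prior: 0.5286 → Posterior: 0.9290


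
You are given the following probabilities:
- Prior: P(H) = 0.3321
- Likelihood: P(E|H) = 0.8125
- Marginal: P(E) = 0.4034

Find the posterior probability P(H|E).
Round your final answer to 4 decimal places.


Using Bayes' theorem:

P(H|E) = P(E|H) × P(H) / P(E)
       = 0.8125 × 0.3321 / 0.4034
       = 0.26983125 / 0.4034
       = 0.6689

The evidence strengthens our belief in H.
Prior: 0.3321 → Posterior: 0.6689


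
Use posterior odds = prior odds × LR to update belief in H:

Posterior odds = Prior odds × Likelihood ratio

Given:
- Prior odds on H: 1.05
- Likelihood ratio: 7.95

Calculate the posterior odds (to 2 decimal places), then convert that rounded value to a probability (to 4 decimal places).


Step 1: Calculate posterior odds
Posterior odds = Prior odds × LR
               = 1.05 × 7.95
               = 8.35

Step 2: Convert to probability
P(H|E) = Posterior odds / (1 + Posterior odds)
       = 8.35 / (1 + 8.35)
       = 8.35 / 9.35
       = 0.8930

The evidence increased P(H) from 0.5122 to 0.8930.


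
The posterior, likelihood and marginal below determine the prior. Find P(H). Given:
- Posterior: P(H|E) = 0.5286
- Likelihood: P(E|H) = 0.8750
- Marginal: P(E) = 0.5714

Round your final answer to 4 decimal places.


From Bayes' theorem: P(H|E) = P(E|H) × P(H) / P(E)

Rearranging for P(H):
P(H) = P(H|E) × P(E) / P(E|H)
     = 0.5286 × 0.5714 / 0.8750
     = 0.30204204 / 0.8750
     = 0.3452


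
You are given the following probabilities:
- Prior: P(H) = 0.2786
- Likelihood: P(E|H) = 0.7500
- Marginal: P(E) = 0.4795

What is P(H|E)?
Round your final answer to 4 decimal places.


Using Bayes' theorem:

P(H|E) = P(E|H) × P(H) / P(E)
       = 0.7500 × 0.2786 / 0.4795
       = 0.20895000 / 0.4795
       = 0.4358

The evidence strengthens our belief in H.
Prior: 0.2786 → Posterior: 0.4358


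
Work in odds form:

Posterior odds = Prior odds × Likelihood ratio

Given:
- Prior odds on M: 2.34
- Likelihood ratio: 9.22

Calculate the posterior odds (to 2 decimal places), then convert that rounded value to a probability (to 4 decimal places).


Step 1: Calculate posterior odds
Posterior odds = Prior odds × LR
               = 2.34 × 9.22
               = 21.57

Step 2: Convert to probability
P(M|E) = Posterior odds / (1 + Posterior odds)
       = 21.57 / (1 + 21.57)
       = 21.57 / 22.57
       = 0.9557

The evidence increased P(M) from 0.7006 to 0.9557.


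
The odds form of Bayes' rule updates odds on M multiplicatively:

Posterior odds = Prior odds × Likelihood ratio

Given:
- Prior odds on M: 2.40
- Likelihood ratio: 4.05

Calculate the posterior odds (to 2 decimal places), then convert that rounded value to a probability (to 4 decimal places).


Step 1: Calculate posterior odds
Posterior odds = Prior odds × LR
               = 2.40 × 4.05
               = 9.72

Step 2: Convert to probability
P(M|E) = Posterior odds / (1 + Posterior odds)
       = 9.72 / (1 + 9.72)
       = 9.72 / 10.72
       = 0.9067

The evidence increased P(M) from 0.7059 to 0.9067.


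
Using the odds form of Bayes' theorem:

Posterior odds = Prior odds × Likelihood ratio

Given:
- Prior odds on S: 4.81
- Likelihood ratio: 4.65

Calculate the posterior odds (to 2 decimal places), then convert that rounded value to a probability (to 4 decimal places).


Step 1: Calculate posterior odds
Posterior odds = Prior odds × LR
               = 4.81 × 4.65
               = 22.37

Step 2: Convert to probability
P(S|E) = Posterior odds / (1 + Posterior odds)
       = 22.37 / (1 + 22.37)
       = 22.37 / 23.37
       = 0.9572

The evidence increased P(S) from 0.8279 to 0.9572.


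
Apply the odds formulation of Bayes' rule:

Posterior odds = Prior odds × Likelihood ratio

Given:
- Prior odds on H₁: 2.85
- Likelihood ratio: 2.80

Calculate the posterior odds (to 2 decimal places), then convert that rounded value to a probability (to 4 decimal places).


Step 1: Calculate posterior odds
Posterior odds = Prior odds × LR
               = 2.85 × 2.80
               = 7.98

Step 2: Convert to probability
P(H₁|E) = Posterior odds / (1 + Posterior odds)
       = 7.98 / (1 + 7.98)
       = 7.98 / 8.98
       = 0.8886

The evidence increased P(H₁) from 0.7403 to 0.8886.


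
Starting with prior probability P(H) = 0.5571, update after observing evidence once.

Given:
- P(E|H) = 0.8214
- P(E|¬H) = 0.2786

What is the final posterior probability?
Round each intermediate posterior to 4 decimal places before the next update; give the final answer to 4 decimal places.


Sequential Bayesian updating:

Initial prior: P(H) = 0.5571

Update 1:
  P(E) = 0.8214 × 0.5571 + 0.2786 × 0.4429 = 0.45760194 + 0.12339194 = 0.58099388
  P(H|E) = 0.45760194 / 0.58099388 = 0.7876

Final posterior: 0.7876


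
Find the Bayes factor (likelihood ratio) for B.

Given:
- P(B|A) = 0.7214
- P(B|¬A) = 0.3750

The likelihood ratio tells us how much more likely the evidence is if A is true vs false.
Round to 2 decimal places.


Likelihood Ratio (LR) = P(B|A) / P(B|¬A)

LR = 0.7214 / 0.3750
   = 1.92

The evidence is 1.92 times more likely if A is true than if A is false.
Since LR > 1, the evidence supports A over ¬A.


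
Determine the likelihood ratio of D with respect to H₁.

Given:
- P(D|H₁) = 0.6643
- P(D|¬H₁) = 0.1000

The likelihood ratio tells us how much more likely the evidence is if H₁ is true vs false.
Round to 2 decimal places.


Likelihood Ratio (LR) = P(D|H₁) / P(D|¬H₁)

LR = 0.6643 / 0.1000
   = 6.64

The evidence is 6.64 times more likely if H₁ is true than if H₁ is false.
LR > 1, so observing D raises the odds in favor of H₁.
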